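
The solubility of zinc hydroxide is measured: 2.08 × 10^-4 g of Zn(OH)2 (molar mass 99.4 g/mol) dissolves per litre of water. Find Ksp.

Molar solubility s = (2.08 × 10^-4 g/L) / (99.4 g/mol) = 2.093 x 10^-6 M.
Zn(OH)2(s) ⇌ Zn^2+(aq) + 2 OH^-(aq)
For each mole of Zn(OH)2 that dissolves: [Zn^2+] = s, [OH^-] = 2s.
Ksp = [Zn^2+][OH^-]^2
So Ksp = s × (2s)^2 = 4s^3
Ksp = 4 × (2.093 x 10^-6)^3 = 3.67 × 10^-17

3.67 x 10^-17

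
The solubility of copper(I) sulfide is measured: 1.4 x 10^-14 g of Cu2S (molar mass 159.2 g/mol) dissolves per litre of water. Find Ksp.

Molar solubility s = (1.4 × 10^-14 g/L) / (159.2 g/mol) = 8.79 × 10^-17 M.
Cu2S(s) ⇌ 2 Cu^+ + S^2-
With molar solubility s: [Cu^+] = 2s, [S^2-] = s.
Ksp = [Cu^+]^2[S^2-]
So Ksp = (2s)^2 × s = 4s^3
With s = 8.79 x 10^-17: Ksp = 2.7 × 10^-48

Ksp = 2.7 x 10^-48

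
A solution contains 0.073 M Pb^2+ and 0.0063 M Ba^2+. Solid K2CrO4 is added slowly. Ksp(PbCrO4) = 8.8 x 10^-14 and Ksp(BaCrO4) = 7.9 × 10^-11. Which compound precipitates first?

Precipitation of each salt starts when its ion product equals its Ksp.
For PbCrO4: 8.8 x 10^-14 = 0.073 × [CrO4^2-]  ⇒  [CrO4^2-] = 1.2 × 10^-12 M.
For BaCrO4: 7.9 × 10^-11 = 0.0063 × [CrO4^2-]  ⇒  [CrO4^2-] = 1.3 × 10^-8 M.
The salt with the lower threshold [CrO4^2-] precipitates first: PbCrO4.

PbCrO4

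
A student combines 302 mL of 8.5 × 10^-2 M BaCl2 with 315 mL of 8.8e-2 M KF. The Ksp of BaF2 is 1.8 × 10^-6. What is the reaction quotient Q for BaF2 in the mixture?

8.4 × 10^-5

Total volume = 302 + 315 = 617 mL.
[Ba^2+] = 8.5 × 10^-2 × (302/617) = 4.16 × 10^-2 M
[F^-] = 8.8 x 10^-2 × (315/617) = 4.49 × 10^-2 M
BaF2(s) ⇌ Ba^2+ + 2 F^-, so Q = [Ba^2+][F^-]^2
Q = (4.16 x 10^-2)(4.49 × 10^-2)^2 = 8.4 × 10^-5
Q > Ksp, so BaF2 will precipitate.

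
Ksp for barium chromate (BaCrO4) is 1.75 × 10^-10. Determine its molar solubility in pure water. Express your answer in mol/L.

s ≈ 1.32e-5 M

BaCrO4(s) ⇌ Ba^2+(aq) + CrO4^2-(aq)
Ksp = [Ba^2+][CrO4^2-]
Let s = molar solubility. Then [Ba^2+] = s and [CrO4^2-] = s.
Ksp = s × s = s^2
s = (1.75 × 10^-10)^(1/2) = 1.32 × 10^-5 M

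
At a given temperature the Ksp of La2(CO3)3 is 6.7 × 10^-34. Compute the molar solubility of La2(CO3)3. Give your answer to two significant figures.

9.1 x 10^-8 M

La2(CO3)3(s) <=> 2 La^3+ + 3 CO3^2-
Ksp = [La^3+]^2[CO3^2-]^3
For each mole of La2(CO3)3 that dissolves: [La^3+] = 2s, [CO3^2-] = 3s.
So Ksp = (2s)^2 × (3s)^3 = 108s^5
s = (6.7 × 10^-34 / 108)^(1/5) = 9.1 × 10^-8 M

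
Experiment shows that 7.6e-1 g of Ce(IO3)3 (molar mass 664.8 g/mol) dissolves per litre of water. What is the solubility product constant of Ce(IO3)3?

Ksp = 4.6 × 10^-11

Molar solubility s = (7.6 × 10^-1 g/L) / (664.8 g/mol) = 1.14 × 10^-3 M.
Ce(IO3)3(s) <=> Ce^3+(aq) + 3 IO3^-(aq)
If s mol/L of Ce(IO3)3 dissolves, [Ce^3+] = s and [IO3^-] = 3s.
Ksp = [Ce^3+][IO3^-]^3
Substituting: Ksp = s(3s)^3 = 27s^4
Ksp = 27 × (1.14 x 10^-3)^4 = 4.6 × 10^-11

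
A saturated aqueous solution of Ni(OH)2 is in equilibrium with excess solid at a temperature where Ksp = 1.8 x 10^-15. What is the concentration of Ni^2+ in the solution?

[Ni^2+] ≈ 7.7 × 10^-6 M

Ni(OH)2(s) <=> Ni^2+(aq) + 2 OH^-(aq)
Ksp = [Ni^2+][OH^-]^2
For each mole of Ni(OH)2 that dissolves: [Ni^2+] = s, [OH^-] = 2s.
Substituting: Ksp = s(2s)^2 = 4s^3
s^3 = 1.8 x 10^-15 / 4, so s = 7.66 × 10^-6 M
[Ni^2+] = s = 7.7 × 10^-6 M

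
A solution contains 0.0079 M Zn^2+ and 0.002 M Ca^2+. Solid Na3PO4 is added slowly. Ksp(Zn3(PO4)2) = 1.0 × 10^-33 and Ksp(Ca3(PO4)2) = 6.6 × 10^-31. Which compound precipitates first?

Precipitation of each salt starts when its ion product equals its Ksp.
For Zn3(PO4)2: 1.0 × 10^-33 = (0.0079)^3 × [PO4^3-]^2  ⇒  [PO4^3-] = 4.5 × 10^-14 M.
For Ca3(PO4)2: 6.6 × 10^-31 = (0.002)^3 × [PO4^3-]^2  ⇒  [PO4^3-] = 9.1 × 10^-12 M.
The salt with the lower threshold [PO4^3-] precipitates first: Zn3(PO4)2.

Zn3(PO4)2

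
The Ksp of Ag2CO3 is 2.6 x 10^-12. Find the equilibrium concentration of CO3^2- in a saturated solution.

8.7 × 10^-5 M

Ag2CO3(s) <=> 2 Ag^+ + CO3^2-
Ksp = [Ag^+]^2[CO3^2-]
For each mole of Ag2CO3 that dissolves: [Ag^+] = 2s, [CO3^2-] = s.
Ksp = (2s)^2s = 4s^3
s^3 = 2.6 x 10^-12 / 4, so s = 8.66 x 10^-5 M
[CO3^2-] = s = 8.7 x 10^-5 M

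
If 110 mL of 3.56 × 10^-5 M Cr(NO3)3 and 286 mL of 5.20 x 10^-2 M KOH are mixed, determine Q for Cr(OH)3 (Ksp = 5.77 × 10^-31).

Q = 5.24 x 10^-10

Total volume = 110 + 286 = 396 mL.
[Cr^3+] = 3.56 × 10^-5 × (110/396) = 9.889 x 10^-6 M
[OH^-] = 5.20 × 10^-2 × (286/396) = 3.756 x 10^-2 M
Cr(OH)3(s) ⇌ Cr^3+(aq) + 3 OH^-(aq), so Q = [Cr^3+][OH^-]^3
Q = (9.889 x 10^-6)(3.756 × 10^-2)^3 = 5.24 × 10^-10
Q > Ksp, so Cr(OH)3 will precipitate.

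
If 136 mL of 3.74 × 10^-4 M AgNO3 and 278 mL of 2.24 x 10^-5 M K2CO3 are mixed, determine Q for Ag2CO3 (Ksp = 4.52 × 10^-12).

Total volume = 136 + 278 = 414 mL.
[Ag^+] = 3.74 x 10^-4 × (136/414) = 1.229 × 10^-4 M
[CO3^2-] = 2.24 × 10^-5 × (278/414) = 1.504 × 10^-5 M
Ag2CO3(s) ⇌ 2 Ag^+(aq) + CO3^2-(aq), so Q = [Ag^+]^2[CO3^2-]
Q = (1.229 × 10^-4)^2(1.504 × 10^-5) = 2.27 × 10^-13
Q < Ksp, so no precipitate of Ag2CO3 forms.

Q = 2.27 × 10^-13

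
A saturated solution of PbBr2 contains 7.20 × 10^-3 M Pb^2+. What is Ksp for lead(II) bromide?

PbBr2(s) ⇌ Pb^2+(aq) + 2 Br^-(aq)
Stoichiometry gives [Br^-] = (2/1)[Pb^2+] = 1.440 × 10^-2 M.
Ksp = [Pb^2+][Br^-]^2
Ksp = 7.20 × 10^-3 × (1.440 × 10^-2)^2 = 1.49 x 10^-6

Ksp ≈ 1.49 x 10^-6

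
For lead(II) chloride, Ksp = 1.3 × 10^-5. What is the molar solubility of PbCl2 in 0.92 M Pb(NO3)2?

s = 1.9 x 10^-3 M

PbCl2(s) <=> Pb^2+ + 2 Cl^-
Ksp = [Pb^2+][Cl^-]^2
If s mol/L dissolves here, [Pb^2+] = 0.92 + s ≈ 0.92, [Cl^-] = 2s (common-ion effect: Pb^2+ is already 0.92 M).
Ksp ≈ 0.92 × (2s)^2
s = 1.9 x 10^-3 M
Check: s = 1.9 x 10^-3 ≪ 0.92, so the approximation is valid.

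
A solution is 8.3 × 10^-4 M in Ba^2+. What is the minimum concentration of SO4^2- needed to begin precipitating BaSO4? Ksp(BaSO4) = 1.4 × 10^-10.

BaSO4(s) ⇌ Ba^2+ + SO4^2-
Ksp = [Ba^2+][SO4^2-]
Precipitation begins when Q = Ksp. With [Ba^2+] = 8.3 × 10^-4 M:
1.4 × 10^-10 = (8.3 × 10^-4) × [SO4^2-]
[SO4^2-] = (1.4 × 10^-10 / 8.3 × 10^-4) = 1.7 × 10^-7 M

1.7 × 10^-7 M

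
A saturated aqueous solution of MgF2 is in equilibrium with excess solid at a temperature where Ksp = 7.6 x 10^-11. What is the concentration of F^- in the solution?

5.3 × 10^-4 M

MgF2(s) <=> Mg^2+ + 2 F^-
Ksp = [Mg^2+][F^-]^2
With molar solubility s: [Mg^2+] = s, [F^-] = 2s.
Ksp = s(2s)^2 = 4s^3
Solving, s = (7.6 x 10^-11/4)^(1/3) = 2.67 × 10^-4 M
[F^-] = 2s = 5.3 x 10^-4 M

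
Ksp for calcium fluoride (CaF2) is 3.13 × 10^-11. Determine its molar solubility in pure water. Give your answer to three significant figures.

CaF2(s) ⇌ Ca^2+ + 2 F^-
Ksp = [Ca^2+][F^-]^2
With molar solubility s: [Ca^2+] = s, [F^-] = 2s.
Ksp = s(2s)^2 = 4s^3
s = (3.13 × 10^-11 / 4)^(1/3) = 1.99 × 10^-4 M

s = 1.99 × 10^-4 M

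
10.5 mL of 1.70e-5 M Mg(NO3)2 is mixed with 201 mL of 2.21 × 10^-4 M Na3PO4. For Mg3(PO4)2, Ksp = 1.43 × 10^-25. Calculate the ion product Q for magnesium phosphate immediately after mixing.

Total volume = 10.5 + 201 = 211.5 mL.
[Mg^2+] = 1.70 × 10^-5 × (10.5/211.5) = 8.440 × 10^-7 M
[PO4^3-] = 2.21 × 10^-4 × (201/211.5) = 2.100 × 10^-4 M
Mg3(PO4)2(s) ⇌ 3 Mg^2+ + 2 PO4^3-, so Q = [Mg^2+]^3[PO4^3-]^2
Q = (8.440 × 10^-7)^3(2.100 × 10^-4)^2 = 2.65 × 10^-26
Q < Ksp, so no precipitate of Mg3(PO4)2 forms.

Q ≈ 2.65 × 10^-26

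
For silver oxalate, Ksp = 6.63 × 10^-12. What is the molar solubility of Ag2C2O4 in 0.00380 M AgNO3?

Ag2C2O4(s) <=> 2 Ag^+(aq) + C2O4^2-(aq)
Ksp = [Ag^+]^2[C2O4^2-]
Let s be the molar solubility in this solution. [Ag^+] = 0.00380 + 2s ≈ 0.00380, [C2O4^2-] = s (Ksp is small, so little additional dissolves).
Ksp ≈ (0.00380)^2 × s
s = 4.59 × 10^-7 M
Check: 2s = 9.2 × 10^-7 ≪ 0.00380, so the approximation is valid.

s ≈ 4.59 × 10^-7 M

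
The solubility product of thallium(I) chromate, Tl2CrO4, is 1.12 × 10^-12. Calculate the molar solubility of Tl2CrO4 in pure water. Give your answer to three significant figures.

Tl2CrO4(s) ⇌ 2 Tl^+ + CrO4^2-
Ksp = [Tl^+]^2[CrO4^2-]
Let s = molar solubility. Then [Tl^+] = 2s and [CrO4^2-] = s.
Substituting: Ksp = (2s)^2s = 4s^3
Solving, s = (1.12 × 10^-12/4)^(1/3) = 6.54 x 10^-5 M

6.54 × 10^-5 M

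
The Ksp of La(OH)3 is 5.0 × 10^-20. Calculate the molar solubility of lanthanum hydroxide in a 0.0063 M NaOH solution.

s = 2.0e-13 M

La(OH)3(s) <=> La^3+ + 3 OH^-
Ksp = [La^3+][OH^-]^3
Let s be the molar solubility in this solution. [La^3+] = s, [OH^-] = 0.0063 + 3s ≈ 0.0063 (since OH^- from NaOH dominates).
Ksp ≈ s × (0.0063)^3
s = 2.0 × 10^-13 M
Check: 3s = 6.0 × 10^-13 ≪ 0.0063, so the approximation is valid.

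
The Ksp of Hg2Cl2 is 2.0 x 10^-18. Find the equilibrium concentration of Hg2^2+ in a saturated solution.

[Hg2^2+] = 7.9 x 10^-7 M

Hg2Cl2(s) ⇌ Hg2^2+(aq) + 2 Cl^-(aq)
Ksp = [Hg2^2+][Cl^-]^2
For each mole of Hg2Cl2 that dissolves: [Hg2^2+] = s, [Cl^-] = 2s.
Substituting: Ksp = s(2s)^2 = 4s^3
Solving, s = (2.0 x 10^-18/4)^(1/3) = 7.94 x 10^-7 M
[Hg2^2+] = s = 7.9 × 10^-7 M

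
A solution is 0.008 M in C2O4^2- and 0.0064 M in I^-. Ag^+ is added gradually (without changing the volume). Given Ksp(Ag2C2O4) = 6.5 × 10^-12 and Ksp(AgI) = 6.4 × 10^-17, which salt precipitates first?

Precipitation of each salt starts when its ion product equals its Ksp.
For Ag2C2O4: 6.5 × 10^-12 = 0.008 × [Ag^+]^2  ⇒  [Ag^+] = 2.9 × 10^-5 M.
For AgI: 6.4 × 10^-17 = 0.0064 × [Ag^+]  ⇒  [Ag^+] = 1.0 x 10^-14 M.
The salt with the lower threshold [Ag^+] precipitates first: AgI.

AgI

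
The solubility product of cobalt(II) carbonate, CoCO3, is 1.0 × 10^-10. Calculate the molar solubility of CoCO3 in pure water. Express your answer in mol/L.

s = 1.0 x 10^-5 M

CoCO3(s) <=> Co^2+(aq) + CO3^2-(aq)
Ksp = [Co^2+][CO3^2-]
If s mol/L of CoCO3 dissolves, [Co^2+] = s and [CO3^2-] = s.
Ksp = (s)(s) = s^2
s = √(1.0 × 10^-10) = 1.0 x 10^-5 M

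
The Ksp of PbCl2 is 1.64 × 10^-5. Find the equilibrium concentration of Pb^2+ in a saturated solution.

[Pb^2+] = 1.60 × 10^-2 M

PbCl2(s) ⇌ Pb^2+ + 2 Cl^-
Ksp = [Pb^2+][Cl^-]^2
Let s = molar solubility. Then [Pb^2+] = s and [Cl^-] = 2s.
Substituting: Ksp = s(2s)^2 = 4s^3
s = (1.64 × 10^-5 / 4)^(1/3) = 1.601 × 10^-2 M
[Pb^2+] = s = 1.60 x 10^-2 M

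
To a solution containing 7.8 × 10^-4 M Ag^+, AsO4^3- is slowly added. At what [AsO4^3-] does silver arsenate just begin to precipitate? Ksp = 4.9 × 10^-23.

Ag3AsO4(s) ⇌ 3 Ag^+(aq) + AsO4^3-(aq)
Ksp = [Ag^+]^3[AsO4^3-]
Precipitation begins when Q = Ksp. With [Ag^+] = 7.8 × 10^-4 M:
4.9 × 10^-23 = (7.8 × 10^-4)^3 × [AsO4^3-]
[AsO4^3-] = (4.9 × 10^-23 / 4.75 x 10^-10) = 1.0 × 10^-13 M

1.0 × 10^-13 M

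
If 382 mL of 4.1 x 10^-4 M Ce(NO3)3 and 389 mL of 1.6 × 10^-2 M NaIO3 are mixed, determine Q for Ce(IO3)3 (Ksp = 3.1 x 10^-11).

1.1 x 10^-10

Total volume = 382 + 389 = 771 mL.
[Ce^3+] = 4.1 x 10^-4 × (382/771) = 2.03 x 10^-4 M
[IO3^-] = 1.6 × 10^-2 × (389/771) = 8.07 × 10^-3 M
Ce(IO3)3(s) ⇌ Ce^3+(aq) + 3 IO3^-(aq), so Q = [Ce^3+][IO3^-]^3
Q = (2.03 × 10^-4)(8.07 × 10^-3)^3 = 1.1 × 10^-10
Q > Ksp, so Ce(IO3)3 will precipitate.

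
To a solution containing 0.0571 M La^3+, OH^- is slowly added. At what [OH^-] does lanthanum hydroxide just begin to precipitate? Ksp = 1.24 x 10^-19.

La(OH)3(s) ⇌ La^3+ + 3 OH^-
Ksp = [La^3+][OH^-]^3
Precipitation begins when Q = Ksp. With [La^3+] = 0.0571 M:
1.24 x 10^-19 = (0.0571) × [OH^-]^3
[OH^-] = (1.24 x 10^-19 / 5.71 x 10^-2)^(1/3) = 1.29 x 10^-6 M

1.29 × 10^-6 M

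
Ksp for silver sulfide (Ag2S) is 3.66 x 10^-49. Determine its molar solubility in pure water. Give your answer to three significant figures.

Ag2S(s) ⇌ 2 Ag^+(aq) + S^2-(aq)
Ksp = [Ag^+]^2[S^2-]
If s mol/L of Ag2S dissolves, [Ag^+] = 2s and [S^2-] = s.
Substituting: Ksp = (2s)^2s = 4s^3
s^3 = 3.66 x 10^-49 / 4, so s = 4.51 × 10^-17 M

4.51 × 10^-17 M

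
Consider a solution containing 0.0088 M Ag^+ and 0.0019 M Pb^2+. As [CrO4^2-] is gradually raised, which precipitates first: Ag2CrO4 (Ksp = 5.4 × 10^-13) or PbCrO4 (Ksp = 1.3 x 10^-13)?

PbCrO4

Precipitation of each salt starts when its ion product equals its Ksp.
For Ag2CrO4: 5.4 × 10^-13 = (0.0088)^2 × [CrO4^2-]  ⇒  [CrO4^2-] = 7.0 x 10^-9 M.
For PbCrO4: 1.3 x 10^-13 = 0.0019 × [CrO4^2-]  ⇒  [CrO4^2-] = 6.8 x 10^-11 M.
The salt with the lower threshold [CrO4^2-] precipitates first: PbCrO4.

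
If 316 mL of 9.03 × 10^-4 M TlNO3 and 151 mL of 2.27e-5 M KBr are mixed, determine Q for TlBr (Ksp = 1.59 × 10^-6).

Q ≈ 4.48e-9

Total volume = 316 + 151 = 467 mL.
[Tl^+] = 9.03 x 10^-4 × (316/467) = 6.110 × 10^-4 M
[Br^-] = 2.27 x 10^-5 × (151/467) = 7.340 x 10^-6 M
TlBr(s) ⇌ Tl^+(aq) + Br^-(aq), so Q = [Tl^+][Br^-]
Q = (6.110 × 10^-4)(7.340 × 10^-6) = 4.48 × 10^-9
Q < Ksp, so no precipitate of TlBr forms.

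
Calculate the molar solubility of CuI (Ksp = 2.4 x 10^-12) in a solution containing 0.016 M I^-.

s ≈ 1.5 × 10^-10 M

CuI(s) ⇌ Cu^+ + I^-
Ksp = [Cu^+][I^-]
If s mol/L dissolves here, [Cu^+] = s, [I^-] = 0.016 + s ≈ 0.016 (since the I^- already present dominates).
Ksp ≈ s × 0.016
s = 1.5 × 10^-10 M
Check: s = 1.5 × 10^-10 ≪ 0.016, so the approximation is valid.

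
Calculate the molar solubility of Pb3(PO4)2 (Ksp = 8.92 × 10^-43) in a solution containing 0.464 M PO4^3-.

5.35 × 10^-15 M

Pb3(PO4)2(s) ⇌ 3 Pb^2+(aq) + 2 PO4^3-(aq)
Ksp = [Pb^2+]^3[PO4^3-]^2
Let s be the molar solubility in this solution. [Pb^2+] = 3s, [PO4^3-] = 0.464 + 2s ≈ 0.464 (Ksp is small, so little additional dissolves).
Ksp ≈ (3s)^3 × (0.464)^2
s = 5.35 × 10^-15 M
Check: 2s = 1.1 × 10^-14 ≪ 0.464, so the approximation is valid.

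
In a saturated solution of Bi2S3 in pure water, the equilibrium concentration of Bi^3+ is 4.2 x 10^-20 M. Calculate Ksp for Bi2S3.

4.4 × 10^-97

Bi2S3(s) ⇌ 2 Bi^3+(aq) + 3 S^2-(aq)
Stoichiometry gives [S^2-] = (3/2)[Bi^3+] = 6.30 x 10^-20 M.
Ksp = [Bi^3+]^2[S^2-]^3
Ksp = (4.2 × 10^-20)^2 × (6.30 x 10^-20)^3 = 4.4 x 10^-97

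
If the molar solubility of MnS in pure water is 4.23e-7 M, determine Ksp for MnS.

Ksp ≈ 1.79 × 10^-13

MnS(s) ⇌ Mn^2+(aq) + S^2-(aq)
With molar solubility s: [Mn^2+] = s, [S^2-] = s.
Ksp = [Mn^2+][S^2-]
Ksp = (s)(s) = s^2
With s = 4.23 × 10^-7: Ksp = 1.79 × 10^-13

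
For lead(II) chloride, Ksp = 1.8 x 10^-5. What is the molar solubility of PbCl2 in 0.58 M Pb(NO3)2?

s = 2.8e-3 M

PbCl2(s) ⇌ Pb^2+(aq) + 2 Cl^-(aq)
Ksp = [Pb^2+][Cl^-]^2
Let s = moles of PbCl2 that dissolve per litre. [Pb^2+] = 0.58 + s ≈ 0.58, [Cl^-] = 2s (common-ion effect: Pb^2+ is already 0.58 M).
Ksp ≈ 0.58 × (2s)^2
s = 2.8 x 10^-3 M
Check: s = 2.8 × 10^-3 ≪ 0.58, so the approximation is valid.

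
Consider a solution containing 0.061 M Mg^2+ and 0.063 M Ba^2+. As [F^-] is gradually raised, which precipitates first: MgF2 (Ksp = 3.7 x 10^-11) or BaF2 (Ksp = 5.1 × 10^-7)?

Each salt begins to precipitate when Q = Ksp, i.e. when [F^-] reaches its threshold.
For MgF2: 3.7 x 10^-11 = 0.061 × [F^-]^2  ⇒  [F^-] = 2.5 x 10^-5 M.
For BaF2: 5.1 × 10^-7 = 0.063 × [F^-]^2  ⇒  [F^-] = 2.8 x 10^-3 M.
The salt with the lower threshold [F^-] precipitates first: MgF2.

MgF2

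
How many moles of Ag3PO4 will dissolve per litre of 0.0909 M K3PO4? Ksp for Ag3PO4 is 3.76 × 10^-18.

Ag3PO4(s) <=> 3 Ag^+ + PO4^3-
Ksp = [Ag^+]^3[PO4^3-]
Let s = moles of Ag3PO4 that dissolve per litre. [Ag^+] = 3s, [PO4^3-] = 0.0909 + s ≈ 0.0909 (Ksp is small, so little additional dissolves).
Ksp ≈ (3s)^3 × 0.0909
s = 1.15 × 10^-6 M
Check: s = 1.2 × 10^-6 ≪ 0.0909, so the approximation is valid.

s ≈ 1.15 × 10^-6 M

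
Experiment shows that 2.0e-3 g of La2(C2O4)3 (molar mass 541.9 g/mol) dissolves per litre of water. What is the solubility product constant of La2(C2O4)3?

Ksp = 7.4e-26

Molar solubility s = (2.0 x 10^-3 g/L) / (541.9 g/mol) = 3.69 × 10^-6 M.
La2(C2O4)3(s) ⇌ 2 La^3+(aq) + 3 C2O4^2-(aq)
With molar solubility s: [La^3+] = 2s, [C2O4^2-] = 3s.
Ksp = [La^3+]^2[C2O4^2-]^3
Substituting: Ksp = (2s)^2(3s)^3 = 108s^5
With s = 3.69 × 10^-6: Ksp = 7.4 × 10^-26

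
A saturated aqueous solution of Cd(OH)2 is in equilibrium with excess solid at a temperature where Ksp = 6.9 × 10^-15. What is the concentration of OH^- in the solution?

Cd(OH)2(s) ⇌ Cd^2+(aq) + 2 OH^-(aq)
Ksp = [Cd^2+][OH^-]^2
If s mol/L of Cd(OH)2 dissolves, [Cd^2+] = s and [OH^-] = 2s.
So Ksp = s × (2s)^2 = 4s^3
s = (6.9 × 10^-15 / 4)^(1/3) = 1.20 x 10^-5 M
[OH^-] = 2s = 2.4 x 10^-5 M

[OH^-] ≈ 2.4 × 10^-5 M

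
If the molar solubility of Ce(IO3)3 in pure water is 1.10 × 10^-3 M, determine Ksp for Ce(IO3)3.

Ce(IO3)3(s) ⇌ Ce^3+ + 3 IO3^-
If s mol/L of Ce(IO3)3 dissolves, [Ce^3+] = s and [IO3^-] = 3s.
Ksp = [Ce^3+][IO3^-]^3
Substituting: Ksp = s(3s)^3 = 27s^4
With s = 1.10 × 10^-3: Ksp = 3.95 × 10^-11

Ksp ≈ 3.95e-11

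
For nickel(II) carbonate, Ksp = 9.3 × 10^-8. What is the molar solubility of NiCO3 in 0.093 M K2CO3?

NiCO3(s) <=> Ni^2+(aq) + CO3^2-(aq)
Ksp = [Ni^2+][CO3^2-]
Let s be the molar solubility in this solution. [Ni^2+] = s, [CO3^2-] = 0.093 + s ≈ 0.093 (common-ion effect: CO3^2- is already 0.093 M).
Ksp ≈ s × 0.093
s = 1.0 x 10^-6 M
Check: s = 1.0 × 10^-6 ≪ 0.093, so the approximation is valid.

1.0 × 10^-6 M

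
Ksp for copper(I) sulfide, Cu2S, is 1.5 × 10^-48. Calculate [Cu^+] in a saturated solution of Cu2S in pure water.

Cu2S(s) ⇌ 2 Cu^+(aq) + S^2-(aq)
Ksp = [Cu^+]^2[S^2-]
For each mole of Cu2S that dissolves: [Cu^+] = 2s, [S^2-] = s.
Ksp = (2s)^2s = 4s^3
s^3 = 1.5 × 10^-48 / 4, so s = 7.21 × 10^-17 M
[Cu^+] = 2s = 1.4 × 10^-16 M

1.4 × 10^-16 M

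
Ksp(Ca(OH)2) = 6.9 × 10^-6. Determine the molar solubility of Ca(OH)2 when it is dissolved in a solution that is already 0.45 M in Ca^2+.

s = 2.0e-3 M

Ca(OH)2(s) <=> Ca^2+(aq) + 2 OH^-(aq)
Ksp = [Ca^2+][OH^-]^2
If s mol/L dissolves here, [Ca^2+] = 0.45 + s ≈ 0.45, [OH^-] = 2s (Ksp is small, so little additional dissolves).
Ksp ≈ 0.45 × (2s)^2
s = 2.0 x 10^-3 M
Check: s = 2.0 × 10^-3 ≪ 0.45, so the approximation is valid.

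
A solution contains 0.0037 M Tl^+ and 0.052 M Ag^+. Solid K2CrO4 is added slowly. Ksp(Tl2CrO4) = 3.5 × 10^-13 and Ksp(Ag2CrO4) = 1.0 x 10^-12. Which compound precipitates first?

Precipitation of each salt starts when its ion product equals its Ksp.
For Tl2CrO4: 3.5 × 10^-13 = (0.0037)^2 × [CrO4^2-]  ⇒  [CrO4^2-] = 2.6 × 10^-8 M.
For Ag2CrO4: 1.0 x 10^-12 = (0.052)^2 × [CrO4^2-]  ⇒  [CrO4^2-] = 3.7 × 10^-10 M.
The salt with the lower threshold [CrO4^2-] precipitates first: Ag2CrO4.

Ag2CrO4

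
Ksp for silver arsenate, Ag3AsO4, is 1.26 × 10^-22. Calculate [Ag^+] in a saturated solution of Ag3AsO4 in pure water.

[Ag^+] ≈ 4.41 x 10^-6 M

Ag3AsO4(s) ⇌ 3 Ag^+(aq) + AsO4^3-(aq)
Ksp = [Ag^+]^3[AsO4^3-]
For each mole of Ag3AsO4 that dissolves: [Ag^+] = 3s, [AsO4^3-] = s.
So Ksp = (3s)^3 × s = 27s^4
s = (1.26 × 10^-22 / 27)^(1/4) = 1.470 x 10^-6 M
[Ag^+] = 3s = 4.41 × 10^-6 M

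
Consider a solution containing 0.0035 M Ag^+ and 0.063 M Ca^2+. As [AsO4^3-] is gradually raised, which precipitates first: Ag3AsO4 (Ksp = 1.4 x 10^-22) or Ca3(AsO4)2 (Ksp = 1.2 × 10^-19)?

Ag3AsO4

Each salt begins to precipitate when Q = Ksp, i.e. when [AsO4^3-] reaches its threshold.
For Ag3AsO4: 1.4 x 10^-22 = (0.0035)^3 × [AsO4^3-]  ⇒  [AsO4^3-] = 3.3 × 10^-15 M.
For Ca3(AsO4)2: 1.2 × 10^-19 = (0.063)^3 × [AsO4^3-]^2  ⇒  [AsO4^3-] = 2.2 x 10^-8 M.
The salt with the lower threshold [AsO4^3-] precipitates first: Ag3AsO4.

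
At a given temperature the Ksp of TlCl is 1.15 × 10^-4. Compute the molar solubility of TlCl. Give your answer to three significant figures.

TlCl(s) ⇌ Tl^+ + Cl^-
Ksp = [Tl^+][Cl^-]
For each mole of TlCl that dissolves: [Tl^+] = s, [Cl^-] = s.
Ksp = (s)(s) = s^2
s = √(1.15 × 10^-4) = 1.07 x 10^-2 M

0.0107 M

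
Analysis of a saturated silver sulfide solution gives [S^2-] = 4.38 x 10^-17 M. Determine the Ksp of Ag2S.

Ag2S(s) ⇌ 2 Ag^+ + S^2-
Stoichiometry gives [Ag^+] = (2/1)[S^2-] = 8.760 × 10^-17 M.
Ksp = [Ag^+]^2[S^2-]
Ksp = (8.760 x 10^-17)^2 × 4.38 x 10^-17 = 3.36 x 10^-49

3.36 × 10^-49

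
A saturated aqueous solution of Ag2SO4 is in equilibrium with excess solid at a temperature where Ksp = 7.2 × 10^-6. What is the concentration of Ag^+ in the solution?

[Ag^+] ≈ 0.024 M

Ag2SO4(s) <=> 2 Ag^+(aq) + SO4^2-(aq)
Ksp = [Ag^+]^2[SO4^2-]
If s mol/L of Ag2SO4 dissolves, [Ag^+] = 2s and [SO4^2-] = s.
Substituting: Ksp = (2s)^2s = 4s^3
s = (7.2 × 10^-6 / 4)^(1/3) = 1.22 x 10^-2 M
[Ag^+] = 2s = 2.4 × 10^-2 M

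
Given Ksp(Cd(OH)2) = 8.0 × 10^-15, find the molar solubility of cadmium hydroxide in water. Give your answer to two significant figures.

Cd(OH)2(s) <=> Cd^2+ + 2 OH^-
Ksp = [Cd^2+][OH^-]^2
For each mole of Cd(OH)2 that dissolves: [Cd^2+] = s, [OH^-] = 2s.
Ksp = s(2s)^2 = 4s^3
Solving, s = (8.0 × 10^-15/4)^(1/3) = 1.3 x 10^-5 M

1.3 × 10^-5 M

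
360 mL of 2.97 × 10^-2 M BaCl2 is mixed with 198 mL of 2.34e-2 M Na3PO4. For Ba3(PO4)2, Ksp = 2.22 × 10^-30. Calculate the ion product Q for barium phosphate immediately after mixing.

Total volume = 360 + 198 = 558 mL.
[Ba^2+] = 2.97 × 10^-2 × (360/558) = 1.916 x 10^-2 M
[PO4^3-] = 2.34 × 10^-2 × (198/558) = 8.303 × 10^-3 M
Ba3(PO4)2(s) <=> 3 Ba^2+ + 2 PO4^3-, so Q = [Ba^2+]^3[PO4^3-]^2
Q = (1.916 × 10^-2)^3(8.303 x 10^-3)^2 = 4.85 x 10^-10
Q > Ksp, so Ba3(PO4)2 will precipitate.

4.85 x 10^-10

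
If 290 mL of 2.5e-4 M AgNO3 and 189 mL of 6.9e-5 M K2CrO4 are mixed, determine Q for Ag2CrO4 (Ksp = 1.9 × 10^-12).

Q = 6.2 × 10^-13

Total volume = 290 + 189 = 479 mL.
[Ag^+] = 2.5 × 10^-4 × (290/479) = 1.51 × 10^-4 M
[CrO4^2-] = 6.9 × 10^-5 × (189/479) = 2.72 x 10^-5 M
Ag2CrO4(s) ⇌ 2 Ag^+(aq) + CrO4^2-(aq), so Q = [Ag^+]^2[CrO4^2-]
Q = (1.51 × 10^-4)^2(2.72 × 10^-5) = 6.2 x 10^-13
Q < Ksp, so no precipitate of Ag2CrO4 forms.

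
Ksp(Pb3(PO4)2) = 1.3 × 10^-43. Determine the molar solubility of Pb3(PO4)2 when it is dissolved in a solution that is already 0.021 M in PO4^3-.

Pb3(PO4)2(s) ⇌ 3 Pb^2+ + 2 PO4^3-
Ksp = [Pb^2+]^3[PO4^3-]^2
Let s be the molar solubility in this solution. [Pb^2+] = 3s, [PO4^3-] = 0.021 + 2s ≈ 0.021 (common-ion effect: PO4^3- is already 0.021 M).
Ksp ≈ (3s)^3 × (0.021)^2
s = 2.2 × 10^-14 M
Check: 2s = 4.4 × 10^-14 ≪ 0.021, so the approximation is valid.

s ≈ 2.2 x 10^-14 M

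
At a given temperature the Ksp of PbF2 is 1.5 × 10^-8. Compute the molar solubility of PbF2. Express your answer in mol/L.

1.6 x 10^-3 M

PbF2(s) ⇌ Pb^2+ + 2 F^-
Ksp = [Pb^2+][F^-]^2
With molar solubility s: [Pb^2+] = s, [F^-] = 2s.
Substituting: Ksp = s(2s)^2 = 4s^3
s^3 = 1.5 × 10^-8 / 4, so s = 1.6 × 10^-3 M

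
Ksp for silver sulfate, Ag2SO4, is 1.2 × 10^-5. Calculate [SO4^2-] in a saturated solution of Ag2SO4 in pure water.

[SO4^2-] ≈ 1.4 x 10^-2 M

Ag2SO4(s) ⇌ 2 Ag^+(aq) + SO4^2-(aq)
Ksp = [Ag^+]^2[SO4^2-]
If s mol/L of Ag2SO4 dissolves, [Ag^+] = 2s and [SO4^2-] = s.
Substituting: Ksp = (2s)^2s = 4s^3
Solving, s = (1.2 × 10^-5/4)^(1/3) = 1.44 × 10^-2 M
[SO4^2-] = s = 1.4 × 10^-2 M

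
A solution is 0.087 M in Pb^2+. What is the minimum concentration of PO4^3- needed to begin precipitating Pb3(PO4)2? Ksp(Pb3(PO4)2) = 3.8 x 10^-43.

[PO4^3-] ≈ 2.4 × 10^-20 M

Pb3(PO4)2(s) ⇌ 3 Pb^2+ + 2 PO4^3-
Ksp = [Pb^2+]^3[PO4^3-]^2
Precipitation begins when Q = Ksp. With [Pb^2+] = 0.087 M:
3.8 x 10^-43 = (0.087)^3 × [PO4^3-]^2
[PO4^3-] = (3.8 x 10^-43 / 6.59 × 10^-4)^(1/2) = 2.4 × 10^-20 M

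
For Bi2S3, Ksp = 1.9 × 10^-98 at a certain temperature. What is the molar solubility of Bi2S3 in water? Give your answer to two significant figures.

s ≈ 1.1e-20 M

Bi2S3(s) ⇌ 2 Bi^3+ + 3 S^2-
Ksp = [Bi^3+]^2[S^2-]^3
For each mole of Bi2S3 that dissolves: [Bi^3+] = 2s, [S^2-] = 3s.
Substituting: Ksp = (2s)^2(3s)^3 = 108s^5
s^5 = 1.9 × 10^-98 / 108, so s = 1.1 × 10^-20 M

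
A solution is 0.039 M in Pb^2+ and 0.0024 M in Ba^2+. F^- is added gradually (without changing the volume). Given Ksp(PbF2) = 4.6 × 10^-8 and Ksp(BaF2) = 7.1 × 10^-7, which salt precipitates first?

Precipitation of each salt starts when its ion product equals its Ksp.
For PbF2: 4.6 × 10^-8 = 0.039 × [F^-]^2  ⇒  [F^-] = 1.1 x 10^-3 M.
For BaF2: 7.1 × 10^-7 = 0.0024 × [F^-]^2  ⇒  [F^-] = 1.7 × 10^-2 M.
The salt with the lower threshold [F^-] precipitates first: PbF2.

PbF2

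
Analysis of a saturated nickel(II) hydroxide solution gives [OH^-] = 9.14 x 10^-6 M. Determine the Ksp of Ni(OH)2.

Ni(OH)2(s) ⇌ Ni^2+ + 2 OH^-
Stoichiometry gives [Ni^2+] = (1/2)[OH^-] = 4.570 × 10^-6 M.
Ksp = [Ni^2+][OH^-]^2
Ksp = 4.570 × 10^-6 × (9.14 × 10^-6)^2 = 3.82 x 10^-16

Ksp = 3.82e-16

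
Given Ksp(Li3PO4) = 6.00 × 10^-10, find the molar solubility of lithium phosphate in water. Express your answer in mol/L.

Li3PO4(s) ⇌ 3 Li^+ + PO4^3-
Ksp = [Li^+]^3[PO4^3-]
Let s = molar solubility. Then [Li^+] = 3s and [PO4^3-] = s.
Substituting: Ksp = (3s)^3s = 27s^4
s = (6.00 × 10^-10 / 27)^(1/4) = 2.17 × 10^-3 M

2.17 x 10^-3 M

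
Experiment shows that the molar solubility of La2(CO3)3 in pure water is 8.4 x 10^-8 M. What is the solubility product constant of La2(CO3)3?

La2(CO3)3(s) ⇌ 2 La^3+(aq) + 3 CO3^2-(aq)
Let s = molar solubility. Then [La^3+] = 2s and [CO3^2-] = 3s.
Ksp = [La^3+]^2[CO3^2-]^3
Ksp = (2s)^2(3s)^3 = 108s^5
With s = 8.4 × 10^-8: Ksp = 4.5 × 10^-34

4.5 x 10^-34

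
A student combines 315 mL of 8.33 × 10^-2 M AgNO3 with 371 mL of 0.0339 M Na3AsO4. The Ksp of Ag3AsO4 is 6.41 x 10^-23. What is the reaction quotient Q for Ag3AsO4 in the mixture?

1.03 × 10^-6

Total volume = 315 + 371 = 686 mL.
[Ag^+] = 8.33 × 10^-2 × (315/686) = 3.825 × 10^-2 M
[AsO4^3-] = 3.39 × 10^-2 × (371/686) = 1.833 × 10^-2 M
Ag3AsO4(s) ⇌ 3 Ag^+ + AsO4^3-, so Q = [Ag^+]^3[AsO4^3-]
Q = (3.825 x 10^-2)^3(1.833 × 10^-2) = 1.03 × 10^-6
Q > Ksp, so Ag3AsO4 will precipitate.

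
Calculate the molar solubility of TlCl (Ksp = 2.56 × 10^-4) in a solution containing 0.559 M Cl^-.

4.58 × 10^-4 M

TlCl(s) ⇌ Tl^+ + Cl^-
Ksp = [Tl^+][Cl^-]
If s mol/L dissolves here, [Tl^+] = s, [Cl^-] = 0.559 + s ≈ 0.559 (common-ion effect: Cl^- is already 0.559 M).
Ksp ≈ s × 0.559
s = 4.58 × 10^-4 M
Check: s = 4.6 × 10^-4 ≪ 0.559, so the approximation is valid.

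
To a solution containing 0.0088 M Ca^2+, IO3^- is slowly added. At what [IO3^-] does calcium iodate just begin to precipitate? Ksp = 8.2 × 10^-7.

Ca(IO3)2(s) ⇌ Ca^2+ + 2 IO3^-
Ksp = [Ca^2+][IO3^-]^2
Precipitation begins when Q = Ksp. With [Ca^2+] = 0.0088 M:
8.2 × 10^-7 = (0.0088) × [IO3^-]^2
[IO3^-] = (8.2 × 10^-7 / 8.8 × 10^-3)^(1/2) = 9.7 x 10^-3 M

[IO3^-] ≈ 9.7 x 10^-3 M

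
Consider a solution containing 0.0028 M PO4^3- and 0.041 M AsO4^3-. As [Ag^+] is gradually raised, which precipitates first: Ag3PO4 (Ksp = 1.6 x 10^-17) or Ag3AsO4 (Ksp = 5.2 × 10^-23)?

Precipitation of each salt starts when its ion product equals its Ksp.
For Ag3PO4: 1.6 x 10^-17 = 0.0028 × [Ag^+]^3  ⇒  [Ag^+] = 1.8 x 10^-5 M.
For Ag3AsO4: 5.2 × 10^-23 = 0.041 × [Ag^+]^3  ⇒  [Ag^+] = 1.1 x 10^-7 M.
The salt with the lower threshold [Ag^+] precipitates first: Ag3AsO4.

Ag3AsO4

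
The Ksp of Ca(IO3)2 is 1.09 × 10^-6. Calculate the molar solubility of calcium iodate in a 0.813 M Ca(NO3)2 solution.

5.79 x 10^-4 M

Ca(IO3)2(s) <=> Ca^2+(aq) + 2 IO3^-(aq)
Ksp = [Ca^2+][IO3^-]^2
Let s = moles of Ca(IO3)2 that dissolve per litre. [Ca^2+] = 0.813 + s ≈ 0.813, [IO3^-] = 2s (Ksp is small, so little additional dissolves).
Ksp ≈ 0.813 × (2s)^2
s = 5.79 x 10^-4 M
Check: s = 5.8 x 10^-4 ≪ 0.813, so the approximation is valid.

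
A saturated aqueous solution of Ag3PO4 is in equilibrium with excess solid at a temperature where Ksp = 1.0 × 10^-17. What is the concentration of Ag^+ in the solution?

Ag3PO4(s) ⇌ 3 Ag^+ + PO4^3-
Ksp = [Ag^+]^3[PO4^3-]
Let s = molar solubility. Then [Ag^+] = 3s and [PO4^3-] = s.
So Ksp = (3s)^3 × s = 27s^4
Solving, s = (1.0 × 10^-17/27)^(1/4) = 2.47 x 10^-5 M
[Ag^+] = 3s = 7.4 x 10^-5 M

[Ag^+] ≈ 7.4e-5 M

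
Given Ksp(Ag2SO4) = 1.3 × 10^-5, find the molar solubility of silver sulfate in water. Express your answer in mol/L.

Ag2SO4(s) ⇌ 2 Ag^+(aq) + SO4^2-(aq)
Ksp = [Ag^+]^2[SO4^2-]
Let s = molar solubility. Then [Ag^+] = 2s and [SO4^2-] = s.
So Ksp = (2s)^2 × s = 4s^3
s^3 = 1.3 × 10^-5 / 4, so s = 1.5 x 10^-2 M

s ≈ 0.015 M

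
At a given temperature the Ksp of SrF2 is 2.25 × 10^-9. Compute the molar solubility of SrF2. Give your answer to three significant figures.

s = 8.25 × 10^-4 M

SrF2(s) ⇌ Sr^2+(aq) + 2 F^-(aq)
Ksp = [Sr^2+][F^-]^2
With molar solubility s: [Sr^2+] = s, [F^-] = 2s.
Substituting: Ksp = s(2s)^2 = 4s^3
Solving, s = (2.25 × 10^-9/4)^(1/3) = 8.25 x 10^-4 M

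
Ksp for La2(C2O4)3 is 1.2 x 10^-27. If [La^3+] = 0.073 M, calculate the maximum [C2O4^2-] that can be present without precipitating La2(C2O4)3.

La2(C2O4)3(s) ⇌ 2 La^3+ + 3 C2O4^2-
Ksp = [La^3+]^2[C2O4^2-]^3
Precipitation begins when Q = Ksp. With [La^3+] = 0.073 M:
1.2 x 10^-27 = (0.073)^2 × [C2O4^2-]^3
[C2O4^2-] = (1.2 x 10^-27 / 5.33 × 10^-3)^(1/3) = 6.1 × 10^-9 M

[C2O4^2-] ≈ 6.1 × 10^-9 M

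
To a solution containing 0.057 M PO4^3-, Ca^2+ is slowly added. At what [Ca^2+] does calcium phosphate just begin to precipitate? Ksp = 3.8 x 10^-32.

Ca3(PO4)2(s) <=> 3 Ca^2+ + 2 PO4^3-
Ksp = [Ca^2+]^3[PO4^3-]^2
Precipitation begins when Q = Ksp. With [PO4^3-] = 0.057 M:
3.8 x 10^-32 = (0.057)^2 × [Ca^2+]^3
[Ca^2+] = (3.8 x 10^-32 / 3.25 x 10^-3)^(1/3) = 2.3 × 10^-10 M

2.3 × 10^-10 M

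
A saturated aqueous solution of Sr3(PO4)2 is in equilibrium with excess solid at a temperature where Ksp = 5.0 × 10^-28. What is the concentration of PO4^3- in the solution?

[PO4^3-] ≈ 2.7e-6 M

Sr3(PO4)2(s) ⇌ 3 Sr^2+(aq) + 2 PO4^3-(aq)
Ksp = [Sr^2+]^3[PO4^3-]^2
Let s = molar solubility. Then [Sr^2+] = 3s and [PO4^3-] = 2s.
Substituting: Ksp = (3s)^3(2s)^2 = 108s^5
s^5 = 5.0 × 10^-28 / 108, so s = 1.36 x 10^-6 M
[PO4^3-] = 2s = 2.7 x 10^-6 M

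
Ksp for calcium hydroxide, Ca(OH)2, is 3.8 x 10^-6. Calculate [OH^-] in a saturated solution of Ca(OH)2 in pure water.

[OH^-] = 2.0 × 10^-2 M

Ca(OH)2(s) ⇌ Ca^2+(aq) + 2 OH^-(aq)
Ksp = [Ca^2+][OH^-]^2
For each mole of Ca(OH)2 that dissolves: [Ca^2+] = s, [OH^-] = 2s.
Ksp = s(2s)^2 = 4s^3
s^3 = 3.8 x 10^-6 / 4, so s = 9.83 x 10^-3 M
[OH^-] = 2s = 2.0 × 10^-2 M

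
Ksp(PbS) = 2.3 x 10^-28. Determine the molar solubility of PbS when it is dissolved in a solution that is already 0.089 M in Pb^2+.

PbS(s) ⇌ Pb^2+ + S^2-
Ksp = [Pb^2+][S^2-]
If s mol/L dissolves here, [Pb^2+] = 0.089 + s ≈ 0.089, [S^2-] = s (since the Pb^2+ already present dominates).
Ksp ≈ 0.089 × s
s = 2.6 × 10^-27 M
Check: s = 2.6 x 10^-27 ≪ 0.089, so the approximation is valid.

2.6 x 10^-27 M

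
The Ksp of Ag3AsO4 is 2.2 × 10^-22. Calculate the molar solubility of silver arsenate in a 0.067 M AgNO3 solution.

7.3 × 10^-19 M

Ag3AsO4(s) ⇌ 3 Ag^+(aq) + AsO4^3-(aq)
Ksp = [Ag^+]^3[AsO4^3-]
If s mol/L dissolves here, [Ag^+] = 0.067 + 3s ≈ 0.067, [AsO4^3-] = s (since Ag^+ from AgNO3 dominates).
Ksp ≈ (0.067)^3 × s
s = 7.3 x 10^-19 M
Check: 3s = 2.2 × 10^-18 ≪ 0.067, so the approximation is valid.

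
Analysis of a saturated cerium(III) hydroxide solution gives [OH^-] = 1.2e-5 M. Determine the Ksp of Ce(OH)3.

Ce(OH)3(s) ⇌ Ce^3+(aq) + 3 OH^-(aq)
Stoichiometry gives [Ce^3+] = (1/3)[OH^-] = 4.00 × 10^-6 M.
Ksp = [Ce^3+][OH^-]^3
Ksp = 4.00 × 10^-6 × (1.2 × 10^-5)^3 = 6.9 × 10^-21

Ksp = 6.9 × 10^-21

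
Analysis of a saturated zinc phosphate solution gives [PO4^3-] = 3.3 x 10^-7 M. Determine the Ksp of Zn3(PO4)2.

Ksp = 1.3 x 10^-32

Zn3(PO4)2(s) ⇌ 3 Zn^2+ + 2 PO4^3-
Stoichiometry gives [Zn^2+] = (3/2)[PO4^3-] = 4.95 × 10^-7 M.
Ksp = [Zn^2+]^3[PO4^3-]^2
Ksp = (4.95 × 10^-7)^3 × (3.3 x 10^-7)^2 = 1.3 x 10^-32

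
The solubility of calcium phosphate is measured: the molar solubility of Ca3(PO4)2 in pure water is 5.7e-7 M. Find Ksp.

Ca3(PO4)2(s) ⇌ 3 Ca^2+(aq) + 2 PO4^3-(aq)
For each mole of Ca3(PO4)2 that dissolves: [Ca^2+] = 3s, [PO4^3-] = 2s.
Ksp = [Ca^2+]^3[PO4^3-]^2
Substituting: Ksp = (3s)^3(2s)^2 = 108s^5
With s = 5.7 x 10^-7: Ksp = 6.5 × 10^-30

Ksp = 6.5e-30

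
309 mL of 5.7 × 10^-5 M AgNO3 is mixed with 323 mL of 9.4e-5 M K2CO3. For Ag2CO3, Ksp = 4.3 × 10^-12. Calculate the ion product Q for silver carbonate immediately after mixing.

Q ≈ 3.7e-14

Total volume = 309 + 323 = 632 mL.
[Ag^+] = 5.7 x 10^-5 × (309/632) = 2.79 × 10^-5 M
[CO3^2-] = 9.4 × 10^-5 × (323/632) = 4.80 × 10^-5 M
Ag2CO3(s) ⇌ 2 Ag^+(aq) + CO3^2-(aq), so Q = [Ag^+]^2[CO3^2-]
Q = (2.79 x 10^-5)^2(4.80 × 10^-5) = 3.7 × 10^-14
Q < Ksp, so no precipitate of Ag2CO3 forms.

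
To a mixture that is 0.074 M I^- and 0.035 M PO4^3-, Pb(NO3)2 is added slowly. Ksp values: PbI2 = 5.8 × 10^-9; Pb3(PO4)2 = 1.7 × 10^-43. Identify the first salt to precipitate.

Pb3(PO4)2

Precipitation of each salt starts when its ion product equals its Ksp.
For PbI2: 5.8 × 10^-9 = (0.074)^2 × [Pb^2+]  ⇒  [Pb^2+] = 1.1 x 10^-6 M.
For Pb3(PO4)2: 1.7 × 10^-43 = (0.035)^2 × [Pb^2+]^3  ⇒  [Pb^2+] = 5.2 × 10^-14 M.
The salt with the lower threshold [Pb^2+] precipitates first: Pb3(PO4)2.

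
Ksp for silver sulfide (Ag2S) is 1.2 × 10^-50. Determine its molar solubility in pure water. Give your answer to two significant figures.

Ag2S(s) ⇌ 2 Ag^+ + S^2-
Ksp = [Ag^+]^2[S^2-]
For each mole of Ag2S that dissolves: [Ag^+] = 2s, [S^2-] = s.
So Ksp = (2s)^2 × s = 4s^3
Solving, s = (1.2 × 10^-50/4)^(1/3) = 1.4 × 10^-17 M

1.4 x 10^-17 M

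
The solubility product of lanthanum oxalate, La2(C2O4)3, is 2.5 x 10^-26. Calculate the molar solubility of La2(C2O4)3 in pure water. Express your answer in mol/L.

s = 3.0 × 10^-6 M

La2(C2O4)3(s) ⇌ 2 La^3+ + 3 C2O4^2-
Ksp = [La^3+]^2[C2O4^2-]^3
For each mole of La2(C2O4)3 that dissolves: [La^3+] = 2s, [C2O4^2-] = 3s.
Ksp = (2s)^2(3s)^3 = 108s^5
Solving, s = (2.5 x 10^-26/108)^(1/5) = 3.0 × 10^-6 M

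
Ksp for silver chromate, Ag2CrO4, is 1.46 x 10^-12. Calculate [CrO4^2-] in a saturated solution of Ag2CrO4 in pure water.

7.15e-5 M

Ag2CrO4(s) <=> 2 Ag^+ + CrO4^2-
Ksp = [Ag^+]^2[CrO4^2-]
Let s = molar solubility. Then [Ag^+] = 2s and [CrO4^2-] = s.
So Ksp = (2s)^2 × s = 4s^3
s^3 = 1.46 x 10^-12 / 4, so s = 7.147 × 10^-5 M
[CrO4^2-] = s = 7.15 × 10^-5 M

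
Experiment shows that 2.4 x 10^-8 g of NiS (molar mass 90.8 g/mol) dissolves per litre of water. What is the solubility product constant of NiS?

Ksp = 7.0e-20

Molar solubility s = (2.4 × 10^-8 g/L) / (90.8 g/mol) = 2.64 × 10^-10 M.
NiS(s) ⇌ Ni^2+(aq) + S^2-(aq)
For each mole of NiS that dissolves: [Ni^2+] = s, [S^2-] = s.
Ksp = [Ni^2+][S^2-]
Ksp = s × s = s^2
Ksp = (2.64 × 10^-10)^2 = 7.0 x 10^-20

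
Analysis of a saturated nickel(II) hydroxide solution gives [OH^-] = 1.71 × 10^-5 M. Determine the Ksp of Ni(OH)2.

Ni(OH)2(s) ⇌ Ni^2+(aq) + 2 OH^-(aq)
Stoichiometry gives [Ni^2+] = (1/2)[OH^-] = 8.550 × 10^-6 M.
Ksp = [Ni^2+][OH^-]^2
Ksp = 8.550 × 10^-6 × (1.71 x 10^-5)^2 = 2.50 x 10^-15

Ksp ≈ 2.50e-15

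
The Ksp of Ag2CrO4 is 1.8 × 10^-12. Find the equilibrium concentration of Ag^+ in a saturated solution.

Ag2CrO4(s) <=> 2 Ag^+ + CrO4^2-
Ksp = [Ag^+]^2[CrO4^2-]
With molar solubility s: [Ag^+] = 2s, [CrO4^2-] = s.
So Ksp = (2s)^2 × s = 4s^3
s^3 = 1.8 × 10^-12 / 4, so s = 7.66 x 10^-5 M
[Ag^+] = 2s = 1.5 × 10^-4 M

[Ag^+] ≈ 1.5e-4 M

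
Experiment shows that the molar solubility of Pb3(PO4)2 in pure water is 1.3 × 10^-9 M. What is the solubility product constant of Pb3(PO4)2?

Pb3(PO4)2(s) ⇌ 3 Pb^2+ + 2 PO4^3-
For each mole of Pb3(PO4)2 that dissolves: [Pb^2+] = 3s, [PO4^3-] = 2s.
Ksp = [Pb^2+]^3[PO4^3-]^2
So Ksp = (3s)^3 × (2s)^2 = 108s^5
Ksp = 108 × (1.3 × 10^-9)^5 = 4.0 × 10^-43

4.0e-43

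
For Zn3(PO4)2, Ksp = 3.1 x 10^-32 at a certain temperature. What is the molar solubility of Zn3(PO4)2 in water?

Zn3(PO4)2(s) ⇌ 3 Zn^2+ + 2 PO4^3-
Ksp = [Zn^2+]^3[PO4^3-]^2
With molar solubility s: [Zn^2+] = 3s, [PO4^3-] = 2s.
Substituting: Ksp = (3s)^3(2s)^2 = 108s^5
s = (3.1 x 10^-32 / 108)^(1/5) = 2.0 × 10^-7 M

s = 2.0e-7 M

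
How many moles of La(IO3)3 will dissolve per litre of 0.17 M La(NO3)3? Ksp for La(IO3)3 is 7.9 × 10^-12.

1.2 × 10^-4 M

La(IO3)3(s) ⇌ La^3+(aq) + 3 IO3^-(aq)
Ksp = [La^3+][IO3^-]^3
Let s = moles of La(IO3)3 that dissolve per litre. [La^3+] = 0.17 + s ≈ 0.17, [IO3^-] = 3s (since La^3+ from La(NO3)3 dominates).
Ksp ≈ 0.17 × (3s)^3
s = 1.2 × 10^-4 M
Check: s = 1.2 × 10^-4 ≪ 0.17, so the approximation is valid.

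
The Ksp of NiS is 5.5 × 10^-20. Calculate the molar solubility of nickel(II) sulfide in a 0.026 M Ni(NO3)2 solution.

NiS(s) ⇌ Ni^2+ + S^2-
Ksp = [Ni^2+][S^2-]
If s mol/L dissolves here, [Ni^2+] = 0.026 + s ≈ 0.026, [S^2-] = s (common-ion effect: Ni^2+ is already 0.026 M).
Ksp ≈ 0.026 × s
s = 2.1 × 10^-18 M
Check: s = 2.1 × 10^-18 ≪ 0.026, so the approximation is valid.

s ≈ 2.1 x 10^-18 M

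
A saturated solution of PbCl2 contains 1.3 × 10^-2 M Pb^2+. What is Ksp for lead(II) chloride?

PbCl2(s) <=> Pb^2+ + 2 Cl^-
Stoichiometry gives [Cl^-] = (2/1)[Pb^2+] = 2.60 × 10^-2 M.
Ksp = [Pb^2+][Cl^-]^2
Ksp = 1.3 x 10^-2 × (2.60 × 10^-2)^2 = 8.8 x 10^-6

8.8 x 10^-6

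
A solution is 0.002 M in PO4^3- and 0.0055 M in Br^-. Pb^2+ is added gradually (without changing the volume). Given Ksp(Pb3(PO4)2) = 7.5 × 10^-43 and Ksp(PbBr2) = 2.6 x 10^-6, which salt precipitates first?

Precipitation of each salt starts when its ion product equals its Ksp.
For Pb3(PO4)2: 7.5 × 10^-43 = (0.002)^2 × [Pb^2+]^3  ⇒  [Pb^2+] = 5.7 × 10^-13 M.
For PbBr2: 2.6 x 10^-6 = (0.0055)^2 × [Pb^2+]  ⇒  [Pb^2+] = 8.6 × 10^-2 M.
The salt with the lower threshold [Pb^2+] precipitates first: Pb3(PO4)2.

Pb3(PO4)2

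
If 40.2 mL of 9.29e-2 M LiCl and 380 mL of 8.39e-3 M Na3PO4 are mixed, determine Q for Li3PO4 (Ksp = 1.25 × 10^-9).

Q = 5.33 × 10^-9

Total volume = 40.2 + 380 = 420.2 mL.
[Li^+] = 9.29 × 10^-2 × (40.2/420.2) = 8.888 × 10^-3 M
[PO4^3-] = 8.39 × 10^-3 × (380/420.2) = 7.587 x 10^-3 M
Li3PO4(s) ⇌ 3 Li^+(aq) + PO4^3-(aq), so Q = [Li^+]^3[PO4^3-]
Q = (8.888 × 10^-3)^3(7.587 × 10^-3) = 5.33 × 10^-9
Q > Ksp, so Li3PO4 will precipitate.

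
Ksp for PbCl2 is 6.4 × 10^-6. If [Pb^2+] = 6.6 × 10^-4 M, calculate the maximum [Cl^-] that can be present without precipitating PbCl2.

PbCl2(s) ⇌ Pb^2+ + 2 Cl^-
Ksp = [Pb^2+][Cl^-]^2
Precipitation begins when Q = Ksp. With [Pb^2+] = 6.6 × 10^-4 M:
6.4 × 10^-6 = (6.6 × 10^-4) × [Cl^-]^2
[Cl^-] = (6.4 × 10^-6 / 6.6 × 10^-4)^(1/2) = 9.8 × 10^-2 M

[Cl^-] = 0.098 M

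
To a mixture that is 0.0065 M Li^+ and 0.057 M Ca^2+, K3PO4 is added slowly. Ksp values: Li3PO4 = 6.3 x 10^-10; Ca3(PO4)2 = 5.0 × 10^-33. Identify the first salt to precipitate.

Precipitation of each salt starts when its ion product equals its Ksp.
For Li3PO4: 6.3 x 10^-10 = (0.0065)^3 × [PO4^3-]  ⇒  [PO4^3-] = 2.3 × 10^-3 M.
For Ca3(PO4)2: 5.0 × 10^-33 = (0.057)^3 × [PO4^3-]^2  ⇒  [PO4^3-] = 5.2 x 10^-15 M.
The salt with the lower threshold [PO4^3-] precipitates first: Ca3(PO4)2.

Ca3(PO4)2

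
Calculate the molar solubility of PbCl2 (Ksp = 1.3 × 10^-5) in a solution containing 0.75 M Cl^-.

s = 2.3 x 10^-5 M

PbCl2(s) <=> Pb^2+(aq) + 2 Cl^-(aq)
Ksp = [Pb^2+][Cl^-]^2
Let s be the molar solubility in this solution. [Pb^2+] = s, [Cl^-] = 0.75 + 2s ≈ 0.75 (Ksp is small, so little additional dissolves).
Ksp ≈ s × (0.75)^2
s = 2.3 × 10^-5 M
Check: 2s = 4.6 × 10^-5 ≪ 0.75, so the approximation is valid.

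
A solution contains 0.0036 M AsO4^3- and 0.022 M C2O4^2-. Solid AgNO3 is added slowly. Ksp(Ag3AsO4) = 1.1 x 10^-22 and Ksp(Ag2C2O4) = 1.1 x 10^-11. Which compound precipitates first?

Ag3AsO4

Each salt begins to precipitate when Q = Ksp, i.e. when [Ag^+] reaches its threshold.
For Ag3AsO4: 1.1 x 10^-22 = 0.0036 × [Ag^+]^3  ⇒  [Ag^+] = 3.1 × 10^-7 M.
For Ag2C2O4: 1.1 x 10^-11 = 0.022 × [Ag^+]^2  ⇒  [Ag^+] = 2.2 × 10^-5 M.
The salt with the lower threshold [Ag^+] precipitates first: Ag3AsO4.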